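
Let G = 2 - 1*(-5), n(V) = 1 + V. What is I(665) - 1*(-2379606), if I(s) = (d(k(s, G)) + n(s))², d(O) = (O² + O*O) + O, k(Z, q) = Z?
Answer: 784610359567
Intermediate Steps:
G = 7 (G = 2 + 5 = 7)
d(O) = O + 2*O² (d(O) = (O² + O²) + O = 2*O² + O = O + 2*O²)
I(s) = (1 + s + s*(1 + 2*s))² (I(s) = (s*(1 + 2*s) + (1 + s))² = (1 + s + s*(1 + 2*s))²)
I(665) - 1*(-2379606) = (1 + 665 + 665*(1 + 2*665))² - 1*(-2379606) = (1 + 665 + 665*(1 + 1330))² + 2379606 = (1 + 665 + 665*1331)² + 2379606 = (1 + 665 + 885115)² + 2379606 = 885781² + 2379606 = 784607979961 + 2379606 = 784610359567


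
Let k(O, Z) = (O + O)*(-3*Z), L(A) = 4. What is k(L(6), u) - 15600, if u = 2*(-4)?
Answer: -15408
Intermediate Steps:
u = -8
k(O, Z) = -6*O*Z (k(O, Z) = (2*O)*(-3*Z) = -6*O*Z)
k(L(6), u) - 15600 = -6*4*(-8) - 15600 = 192 - 15600 = -15408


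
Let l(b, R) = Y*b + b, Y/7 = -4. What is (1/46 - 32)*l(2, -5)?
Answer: 39717/23 ≈ 1726.8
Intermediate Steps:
Y = -28 (Y = 7*(-4) = -28)
l(b, R) = -27*b (l(b, R) = -28*b + b = -27*b)
(1/46 - 32)*l(2, -5) = (1/46 - 32)*(-27*2) = (1/46 - 32)*(-54) = -1471/46*(-54) = 39717/23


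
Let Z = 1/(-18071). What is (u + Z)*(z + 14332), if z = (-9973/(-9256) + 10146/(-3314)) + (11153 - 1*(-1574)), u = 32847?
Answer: 30790281537609486567/34644799579 ≈ 8.8874e+8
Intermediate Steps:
Z = -1/18071 ≈ -5.5337e-5
z = 195166012157/15337192 (z = (-9973*(-1/9256) + 10146*(-1/3314)) + (11153 + 1574) = (9973/9256 - 5073/1657) + 12727 = -30430427/15337192 + 12727 = 195166012157/15337192 ≈ 12725.)
(u + Z)*(z + 14332) = (32847 - 1/18071)*(195166012157/15337192 + 14332) = (593578136/18071)*(414978647901/15337192) = 30790281537609486567/34644799579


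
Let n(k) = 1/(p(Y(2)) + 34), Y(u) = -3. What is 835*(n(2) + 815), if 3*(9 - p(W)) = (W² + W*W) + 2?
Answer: 74179730/109 ≈ 6.8055e+5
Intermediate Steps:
p(W) = 25/3 - 2*W²/3 (p(W) = 9 - ((W² + W*W) + 2)/3 = 9 - ((W² + W²) + 2)/3 = 9 - (2*W² + 2)/3 = 9 - (2 + 2*W²)/3 = 9 + (-⅔ - 2*W²/3) = 25/3 - 2*W²/3)
n(k) = 3/109 (n(k) = 1/((25/3 - ⅔*(-3)²) + 34) = 1/((25/3 - ⅔*9) + 34) = 1/((25/3 - 6) + 34) = 1/(7/3 + 34) = 1/(109/3) = 3/109)
835*(n(2) + 815) = 835*(3/109 + 815) = 835*(88838/109) = 74179730/109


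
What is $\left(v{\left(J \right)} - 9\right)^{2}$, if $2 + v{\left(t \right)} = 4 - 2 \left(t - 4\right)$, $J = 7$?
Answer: $169$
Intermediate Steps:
$v{\left(t \right)} = 10 - 2 t$ ($v{\left(t \right)} = -2 - \left(-4 + 2 \left(t - 4\right)\right) = -2 - \left(-4 + 2 \left(-4 + t\right)\right) = -2 - \left(-12 + 2 t\right) = 10 - 2 t$)
$\left(v{\left(J \right)} - 9\right)^{2} = \left(\left(10 - 14\right) - 9\right)^{2} = \left(-4 - 9\right)^{2} = \left(-13\right)^{2} = 169$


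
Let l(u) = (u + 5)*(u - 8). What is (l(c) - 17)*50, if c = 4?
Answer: -2650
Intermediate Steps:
l(u) = (-8 + u)*(5 + u) (l(u) = (5 + u)*(-8 + u) = (-8 + u)*(5 + u))
(l(c) - 17)*50 = ((-40 + 4² - 3*4) - 17)*50 = ((-40 + 16 - 12) - 17)*50 = (-36 - 17)*50 = -53*50 = -2650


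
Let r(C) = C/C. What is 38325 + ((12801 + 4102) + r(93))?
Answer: 55229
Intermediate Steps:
r(C) = 1
38325 + ((12801 + 4102) + r(93)) = 38325 + ((12801 + 4102) + 1) = 38325 + (16903 + 1) = 38325 + 16904 = 55229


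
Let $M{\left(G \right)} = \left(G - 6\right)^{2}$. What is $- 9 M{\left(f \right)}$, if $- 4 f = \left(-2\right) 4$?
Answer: $-144$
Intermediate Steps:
$f = 2$ ($f = - \frac{\left(-2\right) 4}{4} = \left(- \frac{1}{4}\right) \left(-8\right) = 2$)
$M{\left(G \right)} = \left(-6 + G\right)^{2}$
$- 9 M{\left(f \right)} = - 9 \left(-6 + 2\right)^{2} = - 9 \left(-4\right)^{2} = \left(-9\right) 16 = -144$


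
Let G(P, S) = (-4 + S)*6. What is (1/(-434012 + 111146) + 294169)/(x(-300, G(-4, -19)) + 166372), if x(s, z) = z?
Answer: 94977168353/53671306644 ≈ 1.7696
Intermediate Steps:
G(P, S) = -24 + 6*S
(1/(-434012 + 111146) + 294169)/(x(-300, G(-4, -19)) + 166372) = (1/(-434012 + 111146) + 294169)/((-24 + 6*(-19)) + 166372) = (1/(-322866) + 294169)/((-24 - 114) + 166372) = (-1/322866 + 294169)/(-138 + 166372) = (94977168353/322866)/166234 = (94977168353/322866)*(1/166234) = 94977168353/53671306644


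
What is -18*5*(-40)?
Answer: 3600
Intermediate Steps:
-18*5*(-40) = -90*(-40) = 3600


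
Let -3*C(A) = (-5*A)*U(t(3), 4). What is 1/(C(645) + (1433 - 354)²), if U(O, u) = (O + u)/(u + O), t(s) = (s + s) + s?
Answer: 1/1165316 ≈ 8.5814e-7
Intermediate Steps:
t(s) = 3*s (t(s) = 2*s + s = 3*s)
U(O, u) = 1 (U(O, u) = (O + u)/(O + u) = 1)
C(A) = 5*A/3 (C(A) = -(-5*A)/3 = -(-5)*A/3 = 5*A/3)
1/(C(645) + (1433 - 354)²) = 1/((5/3)*645 + (1433 - 354)²) = 1/(1075 + 1079²) = 1/(1075 + 1164241) = 1/1165316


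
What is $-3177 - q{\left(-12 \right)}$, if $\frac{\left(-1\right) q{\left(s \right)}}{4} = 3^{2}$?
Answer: $-3141$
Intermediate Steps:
$q{\left(s \right)} = -36$ ($q{\left(s \right)} = - 4 \cdot 3^{2} = \left(-4\right) 9 = -36$)
$-3177 - q{\left(-12 \right)} = -3177 - -36 = -3177 + 36 = -3141$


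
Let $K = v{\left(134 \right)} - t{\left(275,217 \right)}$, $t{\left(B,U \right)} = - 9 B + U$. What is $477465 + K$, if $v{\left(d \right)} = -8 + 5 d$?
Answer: $480385$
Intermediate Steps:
$t{\left(B,U \right)} = U - 9 B$
$K = 2920$ ($K = \left(-8 + 5 \cdot 134\right) - \left(217 - 2475\right) = \left(-8 + 670\right) - \left(217 - 2475\right) = 662 - -2258 = 662 + 2258 = 2920$)
$477465 + K = 477465 + 2920 = 480385$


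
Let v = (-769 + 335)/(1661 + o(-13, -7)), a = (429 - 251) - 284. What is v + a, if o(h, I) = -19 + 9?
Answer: -175440/1651 ≈ -106.26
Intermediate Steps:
o(h, I) = -10
a = -106 (a = 178 - 284 = -106)
v = -434/1651 (v = (-769 + 335)/(1661 - 10) = -434/1651 ≈ -0.26287)
v + a = -434/1651 - 106 = -175440/1651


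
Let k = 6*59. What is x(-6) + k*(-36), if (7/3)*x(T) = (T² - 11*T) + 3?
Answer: -12699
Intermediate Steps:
k = 354
x(T) = 9/7 - 33*T/7 + 3*T²/7 (x(T) = 3*((T² - 11*T) + 3)/7 = 3*(3 + T² - 11*T)/7 = 9/7 - 33*T/7 + 3*T²/7)
x(-6) + k*(-36) = (9/7 - 33/7*(-6) + (3/7)*(-6)²) + 354*(-36) = (9/7 + 198/7 + (3/7)*36) - 12744 = (9/7 + 198/7 + 108/7) - 12744 = 45 - 12744 = -12699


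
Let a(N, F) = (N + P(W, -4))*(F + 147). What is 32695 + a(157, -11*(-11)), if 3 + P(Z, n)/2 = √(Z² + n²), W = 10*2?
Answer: 73163 + 2144*√26 ≈ 84095.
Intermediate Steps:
W = 20
P(Z, n) = -6 + 2*√(Z² + n²)
a(N, F) = (147 + F)*(-6 + N + 8*√26) (a(N, F) = (N + (-6 + 2*√(20² + (-4)²)))*(F + 147) = (N + (-6 + 2*√(400 + 16)))*(147 + F) = (N + (-6 + 2*√416))*(147 + F) = (N + (-6 + 2*(4*√26)))*(147 + F) = (N + (-6 + 8*√26))*(147 + F) = (-6 + N + 8*√26)*(147 + F) = (147 + F)*(-6 + N + 8*√26))
32695 + a(157, -11*(-11)) = 32695 + (-882 + 147*157 + 1176*√26 - 11*(-11)*157 - 2*(-11*(-11))*(3 - 4*√26)) = 32695 + (-882 + 23079 + 1176*√26 + 121*157 - 2*121*(3 - 4*√26)) = 32695 + (-882 + 23079 + 1176*√26 + 18997 + (-726 + 968*√26)) = 32695 + (40468 + 2144*√26) = 73163 + 2144*√26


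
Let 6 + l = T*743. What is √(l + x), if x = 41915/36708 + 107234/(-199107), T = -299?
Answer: 13*I*√216737141277925621745/406045542 ≈ 471.34*I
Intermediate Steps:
l = -222163 (l = -6 - 299*743 = -6 - 222157 = -222163)
x = 1469741411/2436273252 (x = 41915*(1/36708) + 107234*(-1/199107) = 41915/36708 - 107234/199107 = 1469741411/2436273252 ≈ 0.60327)
√(l + x) = √(-222163 + 1469741411/2436273252) = √(-541248304742665/2436273252) = 13*I*√216737141277925621745/406045542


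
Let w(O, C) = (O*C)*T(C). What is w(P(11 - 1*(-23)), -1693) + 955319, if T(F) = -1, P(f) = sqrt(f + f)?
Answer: 955319 + 3386*sqrt(17) ≈ 9.6928e+5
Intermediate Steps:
P(f) = sqrt(2)*sqrt(f) (P(f) = sqrt(2*f) = sqrt(2)*sqrt(f))
w(O, C) = -C*O (w(O, C) = (O*C)*(-1) = (C*O)*(-1) = -C*O)
w(P(11 - 1*(-23)), -1693) + 955319 = -1*(-1693)*sqrt(2)*sqrt(11 - 1*(-23)) + 955319 = -1*(-1693)*sqrt(2)*sqrt(11 + 23) + 955319 = -1*(-1693)*sqrt(2)*sqrt(34) + 955319 = -1*(-1693)*2*sqrt(17) + 955319 = 3386*sqrt(17) + 955319 = 955319 + 3386*sqrt(17)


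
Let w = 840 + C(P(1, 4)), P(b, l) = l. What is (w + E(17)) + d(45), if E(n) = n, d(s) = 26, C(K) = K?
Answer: 887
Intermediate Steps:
w = 844 (w = 840 + 4 = 844)
(w + E(17)) + d(45) = (844 + 17) + 26 = 861 + 26 = 887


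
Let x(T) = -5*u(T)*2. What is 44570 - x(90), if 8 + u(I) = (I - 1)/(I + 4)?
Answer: 2091475/47 ≈ 44499.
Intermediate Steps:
u(I) = -8 + (-1 + I)/(4 + I) (u(I) = -8 + (I - 1)/(I + 4) = -8 + (-1 + I)/(4 + I))
x(T) = -10*(-33 - 7*T)/(4 + T) (x(T) = -5*(-33 - 7*T)/(4 + T)*2 = -10*(-33 - 7*T)/(4 + T))
44570 - x(90) = 44570 - 10*(33 + 7*90)/(4 + 90) = 44570 - 10*(33 + 630)/94 = 44570 - 10*663/94 = 44570 - 1*3315/47 = 44570 - 3315/47 = 2091475/47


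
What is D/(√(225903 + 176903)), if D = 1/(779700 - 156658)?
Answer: √402806/250965055852 ≈ 2.5289e-9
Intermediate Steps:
D = 1/623042 ≈ 1.6050e-6
D/(√(225903 + 176903)) = 1/(623042*(√(225903 + 176903))) = 1/(623042*(√402806)) = (√402806/402806)/623042 = √402806/250965055852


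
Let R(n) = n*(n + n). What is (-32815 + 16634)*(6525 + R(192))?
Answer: -1298573793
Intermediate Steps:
R(n) = 2*n² (R(n) = n*(2*n) = 2*n²)
(-32815 + 16634)*(6525 + R(192)) = (-32815 + 16634)*(6525 + 2*192²) = -16181*(6525 + 2*36864) = -16181*(6525 + 73728) = -16181*80253 = -1298573793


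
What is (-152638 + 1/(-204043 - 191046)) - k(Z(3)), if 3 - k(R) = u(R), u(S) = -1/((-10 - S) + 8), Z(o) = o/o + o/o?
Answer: -241226725111/1580356 ≈ -1.5264e+5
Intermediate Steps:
Z(o) = 2 (Z(o) = 1 + 1 = 2)
u(S) = -1/(-2 - S)
k(R) = 3 - 1/(2 + R)
(-152638 + 1/(-204043 - 191046)) - k(Z(3)) = (-152638 + 1/(-204043 - 191046)) - (5 + 3*2)/(2 + 2) = (-152638 + 1/(-395089)) - (5 + 6)/4 = (-152638 - 1/395089) - 11/4 = -60305594783/395089 - 1*11/4 = -60305594783/395089 - 11/4 = -241226725111/1580356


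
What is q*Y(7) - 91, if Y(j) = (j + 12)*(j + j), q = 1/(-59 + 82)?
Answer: -1827/23 ≈ -79.435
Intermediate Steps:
q = 1/23 ≈ 0.043478
Y(j) = 2*j*(12 + j) (Y(j) = (12 + j)*(2*j) = 2*j*(12 + j))
q*Y(7) - 91 = (2*7*(12 + 7))/23 - 91 = (2*7*19)/23 - 91 = (1/23)*266 - 91 = 266/23 - 91 = -1827/23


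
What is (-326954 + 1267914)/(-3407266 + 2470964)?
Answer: -470480/468151 ≈ -1.0050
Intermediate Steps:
(-326954 + 1267914)/(-3407266 + 2470964) = 940960/(-936302) = 940960*(-1/936302) = -470480/468151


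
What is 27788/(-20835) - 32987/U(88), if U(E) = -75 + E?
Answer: -687645389/270855 ≈ -2538.8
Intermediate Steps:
27788/(-20835) - 32987/U(88) = 27788/(-20835) - 32987/(-75 + 88) = 27788*(-1/20835) - 32987/13 = -27788/20835 - 32987*1/13 = -27788/20835 - 32987/13 = -687645389/270855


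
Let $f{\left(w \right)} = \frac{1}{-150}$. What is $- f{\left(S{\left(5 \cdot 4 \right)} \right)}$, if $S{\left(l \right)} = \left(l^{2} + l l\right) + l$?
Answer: $\frac{1}{150} \approx 0.0066667$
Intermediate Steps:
$S{\left(l \right)} = l + 2 l^{2}$ ($S{\left(l \right)} = \left(l^{2} + l^{2}\right) + l = 2 l^{2} + l = l + 2 l^{2}$)
$f{\left(w \right)} = - \frac{1}{150}$
$- f{\left(S{\left(5 \cdot 4 \right)} \right)} = \left(-1\right) \left(- \frac{1}{150}\right) = \frac{1}{150}$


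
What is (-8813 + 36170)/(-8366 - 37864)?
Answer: -9119/15410 ≈ -0.59176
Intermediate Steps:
(-8813 + 36170)/(-8366 - 37864) = 27357/(-46230) = 27357*(-1/46230) = -9119/15410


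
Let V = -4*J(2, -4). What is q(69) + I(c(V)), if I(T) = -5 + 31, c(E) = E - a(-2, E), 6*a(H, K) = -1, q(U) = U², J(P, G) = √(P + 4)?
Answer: 4787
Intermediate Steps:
J(P, G) = √(4 + P)
a(H, K) = -⅙ (a(H, K) = (⅙)*(-1) = -⅙)
V = -4*√6 (V = -4*√(4 + 2) = -4*√6 ≈ -9.7980)
c(E) = ⅙ + E (c(E) = E - 1*(-⅙) = E + ⅙ = ⅙ + E)
I(T) = 26
q(69) + I(c(V)) = 69² + 26 = 4761 + 26 = 4787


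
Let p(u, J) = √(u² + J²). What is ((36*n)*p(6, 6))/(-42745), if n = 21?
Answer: -4536*√2/42745 ≈ -0.15007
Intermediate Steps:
p(u, J) = √(J² + u²)
((36*n)*p(6, 6))/(-42745) = ((36*21)*√(6² + 6²))/(-42745) = (756*√(36 + 36))*(-1/42745) = (756*√72)*(-1/42745) = (756*(6*√2))*(-1/42745) = (4536*√2)*(-1/42745) = -4536*√2/42745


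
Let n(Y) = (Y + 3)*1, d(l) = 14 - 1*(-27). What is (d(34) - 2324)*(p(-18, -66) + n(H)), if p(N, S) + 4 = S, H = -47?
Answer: 260262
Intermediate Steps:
p(N, S) = -4 + S
d(l) = 41 (d(l) = 14 + 27 = 41)
n(Y) = 3 + Y (n(Y) = (3 + Y)*1 = 3 + Y)
(d(34) - 2324)*(p(-18, -66) + n(H)) = (41 - 2324)*((-4 - 66) + (3 - 47)) = -2283*(-70 - 44) = -2283*(-114) = 260262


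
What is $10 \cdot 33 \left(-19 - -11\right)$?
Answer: $-2640$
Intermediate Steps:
$10 \cdot 33 \left(-19 - -11\right) = 330 \left(-19 + 11\right) = 330 \left(-8\right) = -2640$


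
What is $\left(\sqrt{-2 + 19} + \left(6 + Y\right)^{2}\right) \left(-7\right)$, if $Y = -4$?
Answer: $-28 - 7 \sqrt{17} \approx -56.862$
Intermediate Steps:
$\left(\sqrt{-2 + 19} + \left(6 + Y\right)^{2}\right) \left(-7\right) = \left(\sqrt{-2 + 19} + \left(6 - 4\right)^{2}\right) \left(-7\right) = \left(\sqrt{17} + 2^{2}\right) \left(-7\right) = \left(\sqrt{17} + 4\right) \left(-7\right) = \left(4 + \sqrt{17}\right) \left(-7\right) = -28 - 7 \sqrt{17}$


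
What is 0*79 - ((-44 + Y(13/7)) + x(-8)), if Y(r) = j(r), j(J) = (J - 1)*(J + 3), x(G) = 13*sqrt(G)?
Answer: 1952/49 - 26*I*sqrt(2) ≈ 39.837 - 36.77*I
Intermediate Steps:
j(J) = (-1 + J)*(3 + J)
Y(r) = -3 + r**2 + 2*r
0*79 - ((-44 + Y(13/7)) + x(-8)) = 0*79 - ((-44 + (-3 + (13/7)**2 + 2*(13/7))) + 13*sqrt(-8)) = 0 - ((-44 + (-3 + (13*(1/7))**2 + 2*(13*(1/7)))) + 13*(2*I*sqrt(2))) = 0 - ((-44 + (-3 + (13/7)**2 + 2*(13/7))) + 26*I*sqrt(2)) = 0 - ((-44 + (-3 + 169/49 + 26/7)) + 26*I*sqrt(2)) = 0 - ((-44 + 204/49) + 26*I*sqrt(2)) = 0 - (-1952/49 + 26*I*sqrt(2)) = 0 + (1952/49 - 26*I*sqrt(2)) = 1952/49 - 26*I*sqrt(2)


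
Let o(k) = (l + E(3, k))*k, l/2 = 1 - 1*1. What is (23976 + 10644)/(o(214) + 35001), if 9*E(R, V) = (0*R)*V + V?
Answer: 62316/72161 ≈ 0.86357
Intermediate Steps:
l = 0 (l = 2*(1 - 1*1) = 2*(1 - 1) = 2*0 = 0)
E(R, V) = V/9 (E(R, V) = ((0*R)*V + V)/9 = (0*V + V)/9 = (0 + V)/9 = V/9)
o(k) = k²/9 (o(k) = (0 + k/9)*k = (k/9)*k = k²/9)
(23976 + 10644)/(o(214) + 35001) = (23976 + 10644)/((⅑)*214² + 35001) = 34620/((⅑)*45796 + 35001) = 34620/(45796/9 + 35001) = 34620/(360805/9) = 34620*(9/360805) = 62316/72161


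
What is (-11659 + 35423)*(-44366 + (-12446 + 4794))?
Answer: -1236155752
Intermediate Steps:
(-11659 + 35423)*(-44366 + (-12446 + 4794)) = 23764*(-44366 - 7652) = 23764*(-52018) = -1236155752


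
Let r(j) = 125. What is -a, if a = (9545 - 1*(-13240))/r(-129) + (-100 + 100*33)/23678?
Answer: -53990323/295975 ≈ -182.42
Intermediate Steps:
a = 53990323/295975 (a = (9545 - 1*(-13240))/125 + (-100 + 100*33)/23678 = (9545 + 13240)*(1/125) + (-100 + 3300)*(1/23678) = 22785*(1/125) + 3200*(1/23678) = 4557/25 + 1600/11839 = 53990323/295975 ≈ 182.42)
-a = -1*53990323/295975 = -53990323/295975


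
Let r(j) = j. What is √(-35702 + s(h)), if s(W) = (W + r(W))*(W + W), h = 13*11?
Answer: √46094 ≈ 214.70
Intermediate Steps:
h = 143
s(W) = 4*W² (s(W) = (W + W)*(W + W) = (2*W)*(2*W) = 4*W²)
√(-35702 + s(h)) = √(-35702 + 4*143²) = √(-35702 + 4*20449) = √(-35702 + 81796) = √46094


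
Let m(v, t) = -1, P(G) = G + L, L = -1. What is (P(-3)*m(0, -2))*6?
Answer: 24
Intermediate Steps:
P(G) = -1 + G (P(G) = G - 1 = -1 + G)
(P(-3)*m(0, -2))*6 = ((-1 - 3)*(-1))*6 = -4*(-1)*6 = 4*6 = 24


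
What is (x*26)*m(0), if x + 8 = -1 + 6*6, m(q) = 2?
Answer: 1404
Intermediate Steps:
x = 27 (x = -8 + (-1 + 6*6) = -8 + (-1 + 36) = -8 + 35 = 27)
(x*26)*m(0) = (27*26)*2 = 702*2 = 1404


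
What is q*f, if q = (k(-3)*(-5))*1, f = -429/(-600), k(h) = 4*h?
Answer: 429/10 ≈ 42.900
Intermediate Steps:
f = 143/200 (f = -429*(-1/600) = 143/200 ≈ 0.71500)
q = 60 (q = ((4*(-3))*(-5))*1 = -12*(-5)*1 = 60*1 = 60)
q*f = 60*(143/200) = 429/10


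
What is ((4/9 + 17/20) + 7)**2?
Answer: 2229049/32400 ≈ 68.798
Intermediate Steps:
((4/9 + 17/20) + 7)**2 = (233/180 + 7)**2 = (1493/180)**2 = 2229049/32400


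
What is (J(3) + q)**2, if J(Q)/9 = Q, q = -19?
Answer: 64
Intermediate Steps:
J(Q) = 9*Q
(J(3) + q)**2 = (9*3 - 19)**2 = (27 - 19)**2 = 8**2 = 64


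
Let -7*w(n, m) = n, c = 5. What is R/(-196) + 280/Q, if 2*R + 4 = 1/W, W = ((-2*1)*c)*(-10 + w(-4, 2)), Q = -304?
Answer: -4477573/4915680 ≈ -0.91088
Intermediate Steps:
w(n, m) = -n/7
W = 660/7 (W = (-2*1*5)*(-10 - 1/7*(-4)) = (-2*5)*(-10 + 4/7) = -10*(-66/7) = 660/7 ≈ 94.286)
R = -2633/1320 (R = -2 + 1/(2*(660/7)) = -2 + (1/2)*(7/660) = -2 + 7/1320 = -2633/1320 ≈ -1.9947)
R/(-196) + 280/Q = -2633/1320/(-196) + 280/(-304) = -2633/1320*(-1/196) + 280*(-1/304) = 2633/258720 - 35/38 = -4477573/4915680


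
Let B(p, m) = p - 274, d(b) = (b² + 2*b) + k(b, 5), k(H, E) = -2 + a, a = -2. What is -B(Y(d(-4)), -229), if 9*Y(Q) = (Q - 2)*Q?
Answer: 2458/9 ≈ 273.11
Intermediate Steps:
k(H, E) = -4 (k(H, E) = -2 - 2 = -4)
d(b) = -4 + b² + 2*b (d(b) = (b² + 2*b) - 4 = -4 + b² + 2*b)
Y(Q) = Q*(-2 + Q)/9 (Y(Q) = ((Q - 2)*Q)/9 = ((-2 + Q)*Q)/9 = (Q*(-2 + Q))/9 = Q*(-2 + Q)/9)
B(p, m) = -274 + p
-B(Y(d(-4)), -229) = -(-274 + (-4 + (-4)² + 2*(-4))*(-2 + (-4 + (-4)² + 2*(-4)))/9) = -(-274 + (-4 + 16 - 8)*(-2 + (-4 + 16 - 8))/9) = -(-274 + (⅑)*4*(-2 + 4)) = -(-274 + (⅑)*4*2) = -(-274 + 8/9) = -1*(-2458/9) = 2458/9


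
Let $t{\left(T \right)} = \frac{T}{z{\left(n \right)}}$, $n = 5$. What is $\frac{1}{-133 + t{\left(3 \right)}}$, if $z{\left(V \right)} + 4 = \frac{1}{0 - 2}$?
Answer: $- \frac{3}{401} \approx -0.0074813$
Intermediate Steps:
$z{\left(V \right)} = - \frac{9}{2}$ ($z{\left(V \right)} = -4 + \frac{1}{0 - 2} = -4 + \frac{1}{-2} = -4 - \frac{1}{2} = - \frac{9}{2}$)
$t{\left(T \right)} = - \frac{2 T}{9}$ ($t{\left(T \right)} = \frac{T}{- \frac{9}{2}} = T \left(- \frac{2}{9}\right) = - \frac{2 T}{9}$)
$\frac{1}{-133 + t{\left(3 \right)}} = \frac{1}{-133 - \frac{2}{3}} = \frac{1}{- \frac{401}{3}} = - \frac{3}{401}$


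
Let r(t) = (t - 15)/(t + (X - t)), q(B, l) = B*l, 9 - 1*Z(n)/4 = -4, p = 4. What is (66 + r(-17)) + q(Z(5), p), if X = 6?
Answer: 806/3 ≈ 268.67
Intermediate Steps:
Z(n) = 52 (Z(n) = 36 - 4*(-4) = 36 + 16 = 52)
r(t) = -5/2 + t/6 (r(t) = (t - 15)/(t + (6 - t)) = (-15 + t)/6 = (-15 + t)*(1/6) = -5/2 + t/6)
(66 + r(-17)) + q(Z(5), p) = (66 + (-5/2 + (1/6)*(-17))) + 52*4 = (66 + (-5/2 - 17/6)) + 208 = (66 - 16/3) + 208 = 182/3 + 208 = 806/3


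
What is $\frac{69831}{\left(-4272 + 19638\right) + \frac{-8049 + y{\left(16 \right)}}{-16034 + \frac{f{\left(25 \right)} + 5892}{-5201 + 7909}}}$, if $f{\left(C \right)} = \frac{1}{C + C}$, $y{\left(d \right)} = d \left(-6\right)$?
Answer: $\frac{50527593369723}{11118739103878} \approx 4.5444$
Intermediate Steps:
$y{\left(d \right)} = - 6 d$
$f{\left(C \right)} = \frac{1}{2 C}$
$\frac{69831}{\left(-4272 + 19638\right) + \frac{-8049 + y{\left(16 \right)}}{-16034 + \frac{f{\left(25 \right)} + 5892}{-5201 + 7909}}} = \frac{69831}{\left(-4272 + 19638\right) + \frac{-8049 - 96}{-16034 + \frac{\frac{1}{2 \cdot 25} + 5892}{-5201 + 7909}}} = \frac{69831}{15366 + \frac{-8049 - 96}{-16034 + \frac{\frac{1}{2} \cdot \frac{1}{25} + 5892}{2708}}} = \frac{69831}{15366 - \frac{8145}{-16034 + \left(\frac{1}{50} + 5892\right) \frac{1}{2708}}} = \frac{69831}{15366 - \frac{8145}{-16034 + \frac{294601}{50} \cdot \frac{1}{2708}}} = \frac{69831}{15366 - \frac{8145}{-16034 + \frac{294601}{135400}}} = \frac{69831}{15366 - \frac{8145}{- \frac{2170708999}{135400}}} = \frac{69831}{15366 - - \frac{1102833000}{2170708999}} = \frac{69831}{15366 + \frac{1102833000}{2170708999}} = \frac{69831}{\frac{33356217311634}{2170708999}} = 69831 \cdot \frac{2170708999}{33356217311634} = \frac{50527593369723}{11118739103878}$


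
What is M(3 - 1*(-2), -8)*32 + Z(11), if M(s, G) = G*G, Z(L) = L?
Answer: 2059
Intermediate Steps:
M(s, G) = G**2
M(3 - 1*(-2), -8)*32 + Z(11) = (-8)**2*32 + 11 = 64*32 + 11 = 2048 + 11 = 2059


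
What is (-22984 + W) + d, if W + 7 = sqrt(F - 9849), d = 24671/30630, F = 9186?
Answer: -704189659/30630 + I*sqrt(663) ≈ -22990.0 + 25.749*I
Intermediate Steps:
d = 24671/30630 (d = 24671*(1/30630) = 24671/30630 ≈ 0.80545)
W = -7 + I*sqrt(663) (W = -7 + sqrt(9186 - 9849) = -7 + sqrt(-663) = -7 + I*sqrt(663) ≈ -7.0 + 25.749*I)
(-22984 + W) + d = (-22984 + (-7 + I*sqrt(663))) + 24671/30630 = (-22991 + I*sqrt(663)) + 24671/30630 = -704189659/30630 + I*sqrt(663)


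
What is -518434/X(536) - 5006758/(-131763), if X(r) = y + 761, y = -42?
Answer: -64710560140/94737597 ≈ -683.05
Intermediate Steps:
X(r) = 719 (X(r) = -42 + 761 = 719)
-518434/X(536) - 5006758/(-131763) = -518434/719 - 5006758/(-131763) = -518434*1/719 - 5006758*(-1/131763) = -518434/719 + 5006758/131763 = -64710560140/94737597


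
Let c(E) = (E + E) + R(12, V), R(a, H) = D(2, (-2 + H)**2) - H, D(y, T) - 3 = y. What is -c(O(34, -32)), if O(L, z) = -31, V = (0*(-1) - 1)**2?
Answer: 58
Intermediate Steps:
D(y, T) = 3 + y
V = 1 (V = (0 - 1)**2 = (-1)**2 = 1)
R(a, H) = 5 - H (R(a, H) = (3 + 2) - H = 5 - H)
c(E) = 4 + 2*E (c(E) = (E + E) + (5 - 1*1) = 2*E + (5 - 1) = 2*E + 4 = 4 + 2*E)
-c(O(34, -32)) = -(4 + 2*(-31)) = -(4 - 62) = -1*(-58) = 58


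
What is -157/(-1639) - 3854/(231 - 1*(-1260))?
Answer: -6082619/2443749 ≈ -2.4891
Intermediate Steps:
-157/(-1639) - 3854/(231 - 1*(-1260)) = -157*(-1/1639) - 3854/(231 + 1260) = 157/1639 - 3854/1491 = -6082619/2443749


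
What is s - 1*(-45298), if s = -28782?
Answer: 16516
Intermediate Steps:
s - 1*(-45298) = -28782 - 1*(-45298) = -28782 + 45298 = 16516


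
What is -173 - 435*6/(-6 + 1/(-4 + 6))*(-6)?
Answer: -33223/11 ≈ -3020.3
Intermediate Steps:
-173 - 435*6/(-6 + 1/(-4 + 6))*(-6) = -173 - 435*6/(-6 + 1/2)*(-6) = -173 - 435*6/(-6 + ½)*(-6) = -173 - 435*6/(-11/2)*(-6) = -173 - 435*(-2/11*6)*(-6) = -173 - (-5220)*(-6)/11 = -173 - 435*72/11 = -173 - 31320/11 = -33223/11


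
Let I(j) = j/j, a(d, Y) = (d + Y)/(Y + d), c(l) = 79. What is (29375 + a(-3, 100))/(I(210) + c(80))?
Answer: 1836/5 ≈ 367.20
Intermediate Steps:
a(d, Y) = 1 (a(d, Y) = (Y + d)/(Y + d) = 1)
I(j) = 1
(29375 + a(-3, 100))/(I(210) + c(80)) = (29375 + 1)/(1 + 79) = 29376/80 = 29376*(1/80) = 1836/5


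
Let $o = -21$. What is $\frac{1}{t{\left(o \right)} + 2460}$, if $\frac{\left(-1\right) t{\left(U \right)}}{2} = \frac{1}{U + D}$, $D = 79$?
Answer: $\frac{29}{71339} \approx 0.00040651$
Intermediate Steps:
$t{\left(U \right)} = - \frac{2}{79 + U}$ ($t{\left(U \right)} = - \frac{2}{U + 79} = - \frac{2}{79 + U}$)
$\frac{1}{t{\left(o \right)} + 2460} = \frac{1}{- \frac{2}{79 - 21} + 2460} = \frac{1}{- \frac{2}{58} + 2460} = \frac{1}{\left(-2\right) \frac{1}{58} + 2460} = \frac{1}{- \frac{1}{29} + 2460} = \frac{1}{\frac{71339}{29}} = \frac{29}{71339}$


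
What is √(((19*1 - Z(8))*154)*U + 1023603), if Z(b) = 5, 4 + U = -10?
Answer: √993419 ≈ 996.70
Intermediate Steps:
U = -14 (U = -4 - 10 = -14)
√(((19*1 - Z(8))*154)*U + 1023603) = √(((19*1 - 1*5)*154)*(-14) + 1023603) = √(((19 - 5)*154)*(-14) + 1023603) = √((14*154)*(-14) + 1023603) = √(2156*(-14) + 1023603) = √(-30184 + 1023603) = √993419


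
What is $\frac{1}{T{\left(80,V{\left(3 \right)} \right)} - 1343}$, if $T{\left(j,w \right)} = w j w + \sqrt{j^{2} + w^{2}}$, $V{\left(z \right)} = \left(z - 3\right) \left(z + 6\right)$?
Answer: $- \frac{1}{1263} \approx -0.00079177$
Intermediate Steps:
$V{\left(z \right)} = \left(-3 + z\right) \left(6 + z\right)$
$T{\left(j,w \right)} = \sqrt{j^{2} + w^{2}} + j w^{2}$ ($T{\left(j,w \right)} = j w w + \sqrt{j^{2} + w^{2}} = j w^{2} + \sqrt{j^{2} + w^{2}} = \sqrt{j^{2} + w^{2}} + j w^{2}$)
$\frac{1}{T{\left(80,V{\left(3 \right)} \right)} - 1343} = \frac{1}{\left(\sqrt{80^{2} + \left(-18 + 3^{2} + 3 \cdot 3\right)^{2}} + 80 \left(-18 + 3^{2} + 3 \cdot 3\right)^{2}\right) - 1343} = \frac{1}{\left(\sqrt{6400 + \left(-18 + 9 + 9\right)^{2}} + 80 \left(-18 + 9 + 9\right)^{2}\right) - 1343} = \frac{1}{\left(\sqrt{6400 + 0^{2}} + 80 \cdot 0^{2}\right) - 1343} = \frac{1}{\left(\sqrt{6400 + 0} + 80 \cdot 0\right) - 1343} = \frac{1}{\left(\sqrt{6400} + 0\right) - 1343} = \frac{1}{\left(80 + 0\right) - 1343} = \frac{1}{80 - 1343} = \frac{1}{-1263} = - \frac{1}{1263}$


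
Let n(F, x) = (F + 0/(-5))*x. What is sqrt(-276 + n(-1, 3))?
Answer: 3*I*sqrt(31) ≈ 16.703*I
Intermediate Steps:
n(F, x) = F*x (n(F, x) = (F + 0*(-1/5))*x = (F + 0)*x = F*x)
sqrt(-276 + n(-1, 3)) = sqrt(-276 - 1*3) = sqrt(-276 - 3) = sqrt(-279) = 3*I*sqrt(31)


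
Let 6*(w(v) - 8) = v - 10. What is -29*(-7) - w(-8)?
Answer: 198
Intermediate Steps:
w(v) = 19/3 + v/6 (w(v) = 8 + (v - 10)/6 = 8 + (-10 + v)/6 = 8 + (-5/3 + v/6) = 19/3 + v/6)
-29*(-7) - w(-8) = -29*(-7) - (19/3 + (⅙)*(-8)) = 203 - (19/3 - 4/3) = 203 - 1*5 = 203 - 5 = 198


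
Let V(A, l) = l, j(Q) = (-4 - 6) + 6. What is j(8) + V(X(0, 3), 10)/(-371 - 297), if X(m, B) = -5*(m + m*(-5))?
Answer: -1341/334 ≈ -4.0150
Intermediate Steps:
j(Q) = -4 (j(Q) = -10 + 6 = -4)
X(m, B) = 20*m (X(m, B) = -5*(m - 5*m) = -(-20)*m = 20*m)
j(8) + V(X(0, 3), 10)/(-371 - 297) = -4 + 10/(-371 - 297) = -4 + 10/(-668) = -4 + 10*(-1/668) = -4 - 5/334 = -1341/334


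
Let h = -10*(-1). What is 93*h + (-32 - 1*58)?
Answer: 840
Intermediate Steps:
h = 10
93*h + (-32 - 1*58) = 93*10 + (-32 - 1*58) = 930 + (-32 - 58) = 930 - 90 = 840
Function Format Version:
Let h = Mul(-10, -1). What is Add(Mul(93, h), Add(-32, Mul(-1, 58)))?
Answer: 840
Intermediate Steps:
h = 10
Add(Mul(93, h), Add(-32, Mul(-1, 58))) = Add(Mul(93, 10), Add(-32, Mul(-1, 58))) = Add(930, Add(-32, -58)) = Add(930, -90) = 840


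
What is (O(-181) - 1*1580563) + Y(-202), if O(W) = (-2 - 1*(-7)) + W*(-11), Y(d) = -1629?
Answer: -1580196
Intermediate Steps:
O(W) = 5 - 11*W (O(W) = (-2 + 7) - 11*W = 5 - 11*W)
(O(-181) - 1*1580563) + Y(-202) = ((5 - 11*(-181)) - 1*1580563) - 1629 = ((5 + 1991) - 1580563) - 1629 = (1996 - 1580563) - 1629 = -1578567 - 1629 = -1580196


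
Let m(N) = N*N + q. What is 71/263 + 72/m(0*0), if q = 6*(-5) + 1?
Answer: -16877/7627 ≈ -2.2128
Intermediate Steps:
q = -29 (q = -30 + 1 = -29)
m(N) = -29 + N² (m(N) = N*N - 29 = N² - 29 = -29 + N²)
71/263 + 72/m(0*0) = 71/263 + 72/(-29 + (0*0)²) = 71*(1/263) + 72/(-29 + 0²) = 71/263 + 72/(-29 + 0) = 71/263 + 72/(-29) = 71/263 + 72*(-1/29) = 71/263 - 72/29 = -16877/7627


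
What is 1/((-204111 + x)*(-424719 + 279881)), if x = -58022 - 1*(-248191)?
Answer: 1/2019331396 ≈ 4.9521e-10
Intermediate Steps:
x = 190169 (x = -58022 + 248191 = 190169)
1/((-204111 + x)*(-424719 + 279881)) = 1/((-204111 + 190169)*(-424719 + 279881)) = 1/(-13942*(-144838)) = 1/2019331396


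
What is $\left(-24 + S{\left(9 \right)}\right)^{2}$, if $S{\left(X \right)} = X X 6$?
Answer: $213444$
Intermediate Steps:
$S{\left(X \right)} = 6 X^{2}$ ($S{\left(X \right)} = X^{2} \cdot 6 = 6 X^{2}$)
$\left(-24 + S{\left(9 \right)}\right)^{2} = \left(-24 + 6 \cdot 9^{2}\right)^{2} = \left(-24 + 6 \cdot 81\right)^{2} = \left(-24 + 486\right)^{2} = 462^{2} = 213444$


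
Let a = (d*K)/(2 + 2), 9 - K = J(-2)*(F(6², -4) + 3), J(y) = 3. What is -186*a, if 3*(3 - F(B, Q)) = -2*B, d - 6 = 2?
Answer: 30132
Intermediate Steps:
d = 8 (d = 6 + 2 = 8)
F(B, Q) = 3 + 2*B/3 (F(B, Q) = 3 - (-2)*B/3 = 3 + 2*B/3)
K = -81 (K = 9 - 3*((3 + (⅔)*6²) + 3) = 9 - 3*((3 + (⅔)*36) + 3) = 9 - 3*((3 + 24) + 3) = 9 - 3*(27 + 3) = 9 - 3*30 = 9 - 1*90 = 9 - 90 = -81)
a = -162 (a = (8*(-81))/(2 + 2) = -648/4 = -648*¼ = -162)
-186*a = -186*(-162) = 30132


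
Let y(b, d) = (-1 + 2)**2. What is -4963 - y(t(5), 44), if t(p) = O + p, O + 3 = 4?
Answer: -4964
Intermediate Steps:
O = 1 (O = -3 + 4 = 1)
t(p) = 1 + p
y(b, d) = 1 (y(b, d) = 1**2 = 1)
-4963 - y(t(5), 44) = -4963 - 1*1 = -4963 - 1 = -4964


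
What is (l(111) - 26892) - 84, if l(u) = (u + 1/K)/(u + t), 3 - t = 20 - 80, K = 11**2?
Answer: -283969636/10527 ≈ -26975.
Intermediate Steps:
K = 121
t = 63 (t = 3 - (20 - 80) = 3 - 1*(-60) = 3 + 60 = 63)
l(u) = (1/121 + u)/(63 + u) (l(u) = (u + 1/121)/(u + 63) = (u + 1/121)/(63 + u) = (1/121 + u)/(63 + u))
(l(111) - 26892) - 84 = ((1/121 + 111)/(63 + 111) - 26892) - 84 = ((13432/121)/174 - 26892) - 84 = ((1/174)*(13432/121) - 26892) - 84 = (6716/10527 - 26892) - 84 = -283085368/10527 - 84 = -283969636/10527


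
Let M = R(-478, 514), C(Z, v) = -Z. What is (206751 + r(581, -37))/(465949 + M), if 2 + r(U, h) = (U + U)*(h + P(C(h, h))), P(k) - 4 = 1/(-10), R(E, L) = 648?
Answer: 841434/2332985 ≈ 0.36067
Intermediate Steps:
M = 648
P(k) = 39/10 (P(k) = 4 + 1/(-10) = 4 - ⅒ = 39/10)
r(U, h) = -2 + 2*U*(39/10 + h) (r(U, h) = -2 + (U + U)*(h + 39/10) = -2 + (2*U)*(39/10 + h) = -2 + 2*U*(39/10 + h))
(206751 + r(581, -37))/(465949 + M) = (206751 + (-2 + (39/5)*581 + 2*581*(-37)))/(465949 + 648) = (206751 + (-2 + 22659/5 - 42994))/466597 = (206751 - 192321/5)*(1/466597) = (841434/5)*(1/466597) = 841434/2332985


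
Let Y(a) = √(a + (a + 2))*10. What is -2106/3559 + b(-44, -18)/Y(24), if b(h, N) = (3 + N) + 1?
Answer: -2106/3559 - 7*√2/50 ≈ -0.78973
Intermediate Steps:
b(h, N) = 4 + N
Y(a) = 10*√(2 + 2*a) (Y(a) = √(a + (2 + a))*10 = √(2 + 2*a)*10 = 10*√(2 + 2*a))
-2106/3559 + b(-44, -18)/Y(24) = -2106/3559 + (4 - 18)/((10*√(2 + 2*24))) = -2106*1/3559 - 14*1/(10*√(2 + 48)) = -2106/3559 - 14*√2/100 = -2106/3559 - 7*√2/50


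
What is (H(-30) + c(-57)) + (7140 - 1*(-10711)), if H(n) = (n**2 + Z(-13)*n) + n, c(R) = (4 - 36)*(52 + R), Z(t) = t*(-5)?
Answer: 16931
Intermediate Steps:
Z(t) = -5*t
c(R) = -1664 - 32*R (c(R) = -32*(52 + R) = -1664 - 32*R)
H(n) = n**2 + 66*n (H(n) = (n**2 + (-5*(-13))*n) + n = (n**2 + 65*n) + n = n**2 + 66*n)
(H(-30) + c(-57)) + (7140 - 1*(-10711)) = (-30*(66 - 30) + (-1664 - 32*(-57))) + (7140 - 1*(-10711)) = (-30*36 + (-1664 + 1824)) + (7140 + 10711) = (-1080 + 160) + 17851 = -920 + 17851 = 16931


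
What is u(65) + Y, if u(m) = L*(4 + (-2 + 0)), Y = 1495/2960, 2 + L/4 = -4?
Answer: -28117/592 ≈ -47.495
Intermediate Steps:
L = -24 (L = -8 + 4*(-4) = -8 - 16 = -24)
Y = 299/592 (Y = 1495*(1/2960) = 299/592 ≈ 0.50507)
u(m) = -48 (u(m) = -24*(4 + (-2 + 0)) = -24*(4 - 2) = -24*2 = -48)
u(65) + Y = -48 + 299/592 = -28117/592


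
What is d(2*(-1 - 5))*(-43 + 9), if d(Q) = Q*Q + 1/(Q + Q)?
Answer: -58735/12 ≈ -4894.6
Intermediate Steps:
d(Q) = Q**2 + 1/(2*Q)
d(2*(-1 - 5))*(-43 + 9) = ((1/2 + (2*(-1 - 5))**3)/((2*(-1 - 5))))*(-43 + 9) = ((1/2 + (2*(-6))**3)/((2*(-6))))*(-34) = ((1/2 + (-12)**3)/(-12))*(-34) = -(1/2 - 1728)/12*(-34) = -1/12*(-3455/2)*(-34) = (3455/24)*(-34) = -58735/12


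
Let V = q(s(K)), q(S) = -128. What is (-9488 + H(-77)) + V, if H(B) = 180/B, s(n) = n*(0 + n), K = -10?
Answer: -740612/77 ≈ -9618.3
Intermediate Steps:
s(n) = n² (s(n) = n*n = n²)
V = -128
(-9488 + H(-77)) + V = (-9488 + 180/(-77)) - 128 = (-9488 + 180*(-1/77)) - 128 = (-9488 - 180/77) - 128 = -730756/77 - 128 = -740612/77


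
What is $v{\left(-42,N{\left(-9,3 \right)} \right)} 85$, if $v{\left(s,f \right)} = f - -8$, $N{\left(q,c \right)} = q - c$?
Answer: $-340$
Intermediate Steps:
$v{\left(s,f \right)} = 8 + f$ ($v{\left(s,f \right)} = f + 8 = 8 + f$)
$v{\left(-42,N{\left(-9,3 \right)} \right)} 85 = \left(8 - 12\right) 85 = \left(-4\right) 85 = -340$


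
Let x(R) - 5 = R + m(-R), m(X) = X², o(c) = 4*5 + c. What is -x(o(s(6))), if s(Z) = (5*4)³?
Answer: -64328425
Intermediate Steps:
s(Z) = 8000 (s(Z) = 20³ = 8000)
o(c) = 20 + c
x(R) = 5 + R + R² (x(R) = 5 + (R + (-R)²) = 5 + (R + R²) = 5 + R + R²)
-x(o(s(6))) = -(5 + (20 + 8000) + (20 + 8000)²) = -(5 + 8020 + 8020²) = -(5 + 8020 + 64320400) = -1*64328425 = -64328425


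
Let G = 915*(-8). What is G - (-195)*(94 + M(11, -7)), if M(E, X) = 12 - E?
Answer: 11205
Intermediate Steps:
G = -7320
G - (-195)*(94 + M(11, -7)) = -7320 - (-195)*(94 + (12 - 1*11)) = -7320 - (-195)*(94 + (12 - 11)) = -7320 - (-195)*(94 + 1) = -7320 - (-195)*95 = -7320 - 1*(-18525) = -7320 + 18525 = 11205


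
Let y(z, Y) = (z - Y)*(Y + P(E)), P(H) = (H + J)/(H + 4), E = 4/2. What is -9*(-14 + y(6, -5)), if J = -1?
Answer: 1209/2 ≈ 604.50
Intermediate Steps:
E = 2 (E = 4*(1/2) = 2)
P(H) = (-1 + H)/(4 + H) (P(H) = (H - 1)/(H + 4) = (-1 + H)/(4 + H))
y(z, Y) = (1/6 + Y)*(z - Y) (y(z, Y) = (z - Y)*(Y + (-1 + 2)/(4 + 2)) = (z - Y)*(Y + 1/6) = (z - Y)*(1/6 + Y) = (1/6 + Y)*(z - Y))
-9*(-14 + y(6, -5)) = -9*(-14 + (-1*(-5)**2 - 1/6*(-5) + (1/6)*6 - 5*6)) = -9*(-14 + (-1*25 + 5/6 + 1 - 30)) = -9*(-14 + (-25 + 5/6 + 1 - 30)) = -9*(-14 - 319/6) = -9*(-403/6) = 1209/2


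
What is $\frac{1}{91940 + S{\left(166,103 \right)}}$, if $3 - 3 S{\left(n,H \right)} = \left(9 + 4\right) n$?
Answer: $\frac{3}{273665} \approx 1.0962 \cdot 10^{-5}$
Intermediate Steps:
$S{\left(n,H \right)} = 1 - \frac{13 n}{3}$ ($S{\left(n,H \right)} = 1 - \frac{\left(9 + 4\right) n}{3} = 1 - \frac{13 n}{3}$)
$\frac{1}{91940 + S{\left(166,103 \right)}} = \frac{1}{91940 + \left(1 - \frac{2158}{3}\right)} = \frac{1}{91940 - \frac{2155}{3}} = \frac{1}{\frac{273665}{3}} = \frac{3}{273665}$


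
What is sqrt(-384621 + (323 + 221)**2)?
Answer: I*sqrt(88685) ≈ 297.8*I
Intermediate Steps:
sqrt(-384621 + (323 + 221)**2) = sqrt(-384621 + 544**2) = sqrt(-384621 + 295936) = sqrt(-88685) = I*sqrt(88685)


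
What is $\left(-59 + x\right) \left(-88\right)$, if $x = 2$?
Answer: $5016$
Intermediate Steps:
$\left(-59 + x\right) \left(-88\right) = \left(-59 + 2\right) \left(-88\right) = \left(-57\right) \left(-88\right) = 5016$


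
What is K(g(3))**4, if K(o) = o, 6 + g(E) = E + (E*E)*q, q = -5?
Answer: 5308416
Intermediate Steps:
g(E) = -6 + E - 5*E**2 (g(E) = -6 + (E + (E*E)*(-5)) = -6 + (E + E**2*(-5)) = -6 + (E - 5*E**2) = -6 + E - 5*E**2)
K(g(3))**4 = (-6 + 3 - 5*3**2)**4 = (-6 + 3 - 5*9)**4 = (-6 + 3 - 45)**4 = (-48)**4 = 5308416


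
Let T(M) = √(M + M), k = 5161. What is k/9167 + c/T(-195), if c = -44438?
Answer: 5161/9167 + 22219*I*√390/195 ≈ 0.563 + 2250.2*I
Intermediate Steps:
T(M) = √2*√M (T(M) = √(2*M) = √2*√M)
k/9167 + c/T(-195) = 5161/9167 - 44438*(-I*√390/390) = 5161/9167 - (-22219)*I*√390/195 = 5161/9167 + 22219*I*√390/195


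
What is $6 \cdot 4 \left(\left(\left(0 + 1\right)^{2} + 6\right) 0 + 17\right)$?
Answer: $408$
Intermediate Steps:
$6 \cdot 4 \left(\left(\left(0 + 1\right)^{2} + 6\right) 0 + 17\right) = 24 \left(\left(1^{2} + 6\right) 0 + 17\right) = 24 \left(\left(1 + 6\right) 0 + 17\right) = 24 \left(7 \cdot 0 + 17\right) = 24 \left(0 + 17\right) = 24 \cdot 17 = 408$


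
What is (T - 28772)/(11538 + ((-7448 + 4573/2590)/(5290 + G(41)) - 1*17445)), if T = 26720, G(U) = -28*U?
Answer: 22013404560/63388282207 ≈ 0.34728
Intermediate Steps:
(T - 28772)/(11538 + ((-7448 + 4573/2590)/(5290 + G(41)) - 1*17445)) = (26720 - 28772)/(11538 + ((-7448 + 4573/2590)/(5290 - 28*41) - 1*17445)) = -2052/(11538 + ((-7448 + 4573*(1/2590))/(5290 - 1148) - 17445)) = -2052/(11538 + ((-7448 + 4573/2590)/4142 - 17445)) = -2052/(11538 + (-19285747/2590*1/4142 - 17445)) = -2052/(11538 + (-19285747/10727780 - 17445)) = -2052/(11538 - 187165407847/10727780) = -2052/(-63388282207/10727780) = -2052*(-10727780/63388282207) = 22013404560/63388282207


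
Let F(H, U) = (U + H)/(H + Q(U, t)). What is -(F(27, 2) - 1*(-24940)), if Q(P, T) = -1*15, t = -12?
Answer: -299309/12 ≈ -24942.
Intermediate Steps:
Q(P, T) = -15
F(H, U) = (H + U)/(-15 + H) (F(H, U) = (U + H)/(H - 15) = (H + U)/(-15 + H))
-(F(27, 2) - 1*(-24940)) = -((27 + 2)/(-15 + 27) - 1*(-24940)) = -(29/12 + 24940) = -1*299309/12 = -299309/12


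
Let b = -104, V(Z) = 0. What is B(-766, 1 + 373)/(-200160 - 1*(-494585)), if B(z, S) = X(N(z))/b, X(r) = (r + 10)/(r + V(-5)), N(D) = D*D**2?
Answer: -224727543/6881202465269600 ≈ -3.2658e-8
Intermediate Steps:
N(D) = D**3
X(r) = (10 + r)/r (X(r) = (r + 10)/(r + 0) = (10 + r)/r)
B(z, S) = -(10 + z**3)/(104*z**3) (B(z, S) = ((10 + z**3)/(z**3))/(-104) = ((10 + z**3)/z**3)*(-1/104) = -(10 + z**3)/(104*z**3))
B(-766, 1 + 373)/(-200160 - 1*(-494585)) = ((1/104)*(-10 - 1*(-766)**3)/(-766)**3)/(-200160 - 1*(-494585)) = ((1/104)*(-1/449455096)*(-10 - 1*(-449455096)))/(-200160 + 494585) = ((1/104)*(-1/449455096)*(-10 + 449455096))/294425 = ((1/104)*(-1/449455096)*449455086)*(1/294425) = -224727543/23371664992*1/294425 = -224727543/6881202465269600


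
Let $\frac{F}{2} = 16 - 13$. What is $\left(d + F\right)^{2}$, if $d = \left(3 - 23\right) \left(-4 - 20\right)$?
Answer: $236196$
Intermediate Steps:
$d = 480$ ($d = \left(-20\right) \left(-24\right) = 480$)
$F = 6$ ($F = 2 \left(16 - 13\right) = 2 \cdot 3 = 6$)
$\left(d + F\right)^{2} = \left(480 + 6\right)^{2} = 486^{2} = 236196$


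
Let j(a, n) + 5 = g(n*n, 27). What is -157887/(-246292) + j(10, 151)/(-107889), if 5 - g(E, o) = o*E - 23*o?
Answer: 56168442765/8857399196 ≈ 6.3414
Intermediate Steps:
g(E, o) = 5 + 23*o - E*o (g(E, o) = 5 - (o*E - 23*o) = 5 - (E*o - 23*o) = 5 - (-23*o + E*o) = 5 + (23*o - E*o) = 5 + 23*o - E*o)
j(a, n) = 621 - 27*n² (j(a, n) = -5 + (5 + 23*27 - 1*n*n*27) = -5 + (5 + 621 - 1*n²*27) = -5 + (5 + 621 - 27*n²) = -5 + (626 - 27*n²) = 621 - 27*n²)
-157887/(-246292) + j(10, 151)/(-107889) = -157887/(-246292) + (621 - 27*151²)/(-107889) = -157887*(-1/246292) + (621 - 27*22801)*(-1/107889) = 157887/246292 + (621 - 615627)*(-1/107889) = 157887/246292 - 615006*(-1/107889) = 157887/246292 + 205002/35963 = 56168442765/8857399196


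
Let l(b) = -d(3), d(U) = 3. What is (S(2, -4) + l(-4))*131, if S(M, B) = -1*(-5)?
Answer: 262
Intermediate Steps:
S(M, B) = 5
l(b) = -3 (l(b) = -1*3 = -3)
(S(2, -4) + l(-4))*131 = (5 - 3)*131 = 2*131 = 262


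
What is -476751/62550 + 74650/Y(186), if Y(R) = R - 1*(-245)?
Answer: 1487959273/8986350 ≈ 165.58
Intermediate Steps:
Y(R) = 245 + R (Y(R) = R + 245 = 245 + R)
-476751/62550 + 74650/Y(186) = -476751/62550 + 74650/(245 + 186) = -476751*1/62550 + 74650/431 = -158917/20850 + 74650*(1/431) = -158917/20850 + 74650/431 = 1487959273/8986350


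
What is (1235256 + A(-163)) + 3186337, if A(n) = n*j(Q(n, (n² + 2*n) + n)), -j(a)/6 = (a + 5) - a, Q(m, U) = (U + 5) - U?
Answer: 4426483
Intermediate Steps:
Q(m, U) = 5 (Q(m, U) = (5 + U) - U = 5)
j(a) = -30 (j(a) = -6*((a + 5) - a) = -6*((5 + a) - a) = -6*5 = -30)
A(n) = -30*n (A(n) = n*(-30) = -30*n)
(1235256 + A(-163)) + 3186337 = (1235256 - 30*(-163)) + 3186337 = (1235256 + 4890) + 3186337 = 1240146 + 3186337 = 4426483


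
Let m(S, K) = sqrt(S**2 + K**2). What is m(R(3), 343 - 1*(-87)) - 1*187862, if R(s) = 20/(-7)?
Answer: -187862 + 10*sqrt(90605)/7 ≈ -1.8743e+5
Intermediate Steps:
R(s) = -20/7 (R(s) = 20*(-1/7) = -20/7)
m(S, K) = sqrt(K**2 + S**2)
m(R(3), 343 - 1*(-87)) - 1*187862 = sqrt((343 - 1*(-87))**2 + (-20/7)**2) - 1*187862 = sqrt((343 + 87)**2 + 400/49) - 187862 = sqrt(430**2 + 400/49) - 187862 = sqrt(184900 + 400/49) - 187862 = sqrt(9060500/49) - 187862 = 10*sqrt(90605)/7 - 187862 = -187862 + 10*sqrt(90605)/7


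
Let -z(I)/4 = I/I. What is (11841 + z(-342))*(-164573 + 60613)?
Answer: -1230574520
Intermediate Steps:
z(I) = -4 (z(I) = -4*I/I = -4*1 = -4)
(11841 + z(-342))*(-164573 + 60613) = (11841 - 4)*(-164573 + 60613) = 11837*(-103960) = -1230574520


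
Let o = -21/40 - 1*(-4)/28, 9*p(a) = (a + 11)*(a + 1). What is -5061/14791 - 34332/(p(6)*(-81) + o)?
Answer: 20095293879/633872531 ≈ 31.702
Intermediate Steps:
p(a) = (1 + a)*(11 + a)/9 (p(a) = ((a + 11)*(a + 1))/9 = ((11 + a)*(1 + a))/9 = ((1 + a)*(11 + a))/9 = (1 + a)*(11 + a)/9)
o = -107/280 (o = -21*1/40 + 4*(1/28) = -21/40 + 1/7 = -107/280 ≈ -0.38214)
-5061/14791 - 34332/(p(6)*(-81) + o) = -5061/14791 - 34332/((11/9 + (1/9)*6**2 + (4/3)*6)*(-81) - 107/280) = -5061*1/14791 - 34332/((11/9 + (1/9)*36 + 8)*(-81) - 107/280) = -723/2113 - 34332/((11/9 + 4 + 8)*(-81) - 107/280) = -723/2113 - 34332/((119/9)*(-81) - 107/280) = -723/2113 - 34332/(-1071 - 107/280) = -723/2113 - 34332/(-299987/280) = -723/2113 - 34332*(-280/299987) = -723/2113 + 9612960/299987 = 20095293879/633872531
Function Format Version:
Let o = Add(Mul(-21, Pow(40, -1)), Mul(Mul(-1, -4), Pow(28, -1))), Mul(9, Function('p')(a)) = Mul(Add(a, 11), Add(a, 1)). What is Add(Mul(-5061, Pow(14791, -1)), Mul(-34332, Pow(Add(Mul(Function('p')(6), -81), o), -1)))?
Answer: Rational(20095293879, 633872531) ≈ 31.702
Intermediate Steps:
Function('p')(a) = Mul(Rational(1, 9), Add(1, a), Add(11, a)) (Function('p')(a) = Mul(Rational(1, 9), Mul(Add(a, 11), Add(a, 1))) = Mul(Rational(1, 9), Mul(Add(11, a), Add(1, a))) = Mul(Rational(1, 9), Mul(Add(1, a), Add(11, a))) = Mul(Rational(1, 9), Add(1, a), Add(11, a)))
o = Rational(-107, 280) (o = Add(Mul(-21, Rational(1, 40)), Mul(4, Rational(1, 28))) = Add(Rational(-21, 40), Rational(1, 7)) = Rational(-107, 280) ≈ -0.38214)
Add(Mul(-5061, Pow(14791, -1)), Mul(-34332, Pow(Add(Mul(Function('p')(6), -81), o), -1))) = Add(Mul(-5061, Pow(14791, -1)), Mul(-34332, Pow(Add(Mul(Add(Rational(11, 9), Mul(Rational(1, 9), Pow(6, 2)), Mul(Rational(4, 3), 6)), -81), Rational(-107, 280)), -1))) = Add(Mul(-5061, Rational(1, 14791)), Mul(-34332, Pow(Add(Mul(Add(Rational(11, 9), Mul(Rational(1, 9), 36), 8), -81), Rational(-107, 280)), -1))) = Add(Rational(-723, 2113), Mul(-34332, Pow(Add(Mul(Add(Rational(11, 9), 4, 8), -81), Rational(-107, 280)), -1))) = Add(Rational(-723, 2113), Mul(-34332, Pow(Add(Mul(Rational(119, 9), -81), Rational(-107, 280)), -1))) = Add(Rational(-723, 2113), Mul(-34332, Pow(Add(-1071, Rational(-107, 280)), -1))) = Add(Rational(-723, 2113), Mul(-34332, Pow(Rational(-299987, 280), -1))) = Add(Rational(-723, 2113), Mul(-34332, Rational(-280, 299987))) = Add(Rational(-723, 2113), Rational(9612960, 299987)) = Rational(20095293879, 633872531)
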